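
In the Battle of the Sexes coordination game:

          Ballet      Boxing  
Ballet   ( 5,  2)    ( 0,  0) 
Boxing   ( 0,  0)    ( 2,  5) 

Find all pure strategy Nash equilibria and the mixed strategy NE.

Pure NE: (Ballet, Ballet) and (Boxing, Boxing); Mixed NE: p = 0.7143, q = 0.2857

Work:
Check pure NE:
(Ballet, Ballet): (5, 2) - no unilateral deviation beneficial
(Boxing, Boxing): (2, 5) - no unilateral deviation beneficial
Mixed NE: P1 plays Ballet with p = 0.7143, P2 plays Ballet with q = 0.2857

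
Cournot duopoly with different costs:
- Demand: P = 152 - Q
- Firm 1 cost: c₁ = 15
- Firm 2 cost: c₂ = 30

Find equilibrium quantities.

q₁* = 50.67, q₂* = 35.67

Work:
Reaction: q₁ = (152 - 15 - q₂)/2
Reaction: q₂ = (152 - 30 - q₁)/2
Solve simultaneously:
q₁* = (152 - 2×15 + 30)/3 = 50.67
q₂* = (152 - 2×30 + 15)/3 = 35.67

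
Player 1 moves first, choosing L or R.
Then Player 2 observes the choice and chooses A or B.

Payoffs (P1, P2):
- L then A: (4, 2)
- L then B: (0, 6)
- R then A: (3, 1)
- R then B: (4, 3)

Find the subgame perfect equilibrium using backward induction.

P1 plays R, P2 plays B after L and B after R; Payoff (4, 3)

Work:
Backward induction:
After L: P2 chooses B → P1 gets 0
After R: P2 chooses B → P1 gets 4
P1 chooses R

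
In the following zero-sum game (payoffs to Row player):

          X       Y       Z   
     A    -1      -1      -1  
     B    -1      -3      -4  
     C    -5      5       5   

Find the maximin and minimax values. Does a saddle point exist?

Maximin = -1, Minimax = -1, Saddle: True

Work:
Row minimums: [-1, -4, -5] → maximin = -1
Column maximums: [-1, 5, 5] → minimax = -1
Saddle point exists! Game value = -1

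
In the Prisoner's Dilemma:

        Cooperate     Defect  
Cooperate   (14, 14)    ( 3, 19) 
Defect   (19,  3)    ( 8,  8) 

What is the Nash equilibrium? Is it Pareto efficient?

(Defect, Defect) is NE; not Pareto efficient

Work:
Defect dominates Cooperate for both players:
If P2 cooperates: Defect (19) > Cooperate (14)
If P2 defects: Defect (8) > Cooperate (3)
NE: (Defect, Defect) with payoff (8, 8)
But (Cooperate, Cooperate) = (14, 14) Pareto dominates (8, 8)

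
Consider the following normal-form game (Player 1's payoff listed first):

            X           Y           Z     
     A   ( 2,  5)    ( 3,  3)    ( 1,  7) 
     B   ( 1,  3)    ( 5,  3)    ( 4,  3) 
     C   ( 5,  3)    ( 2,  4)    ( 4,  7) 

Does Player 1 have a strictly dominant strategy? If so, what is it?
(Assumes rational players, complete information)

No strictly dominant strategy exists for Player 1

Work:
A strategy strictly dominates another if it gives a strictly higher payoff against every opponent action. Compare each pair of P1's strategies column-by-column:
  A vs B: [2 vs 1, 3 vs 5, 1 vs 4] → A does not strictly dominate B (column Y: 3 ≤ 5)
  A vs C: [2 vs 5, 3 vs 2, 1 vs 4] → A does not strictly dominate C (column X: 2 ≤ 5)
  B vs A: [1 vs 2, 5 vs 3, 4 vs 1] → B does not strictly dominate A (column X: 1 ≤ 2)
  B vs C: [1 vs 5, 5 vs 2, 4 vs 4] → B does not strictly dominate C (column X: 1 ≤ 5)
  C vs A: [5 vs 2, 2 vs 3, 4 vs 1] → C does not strictly dominate A (column Y: 2 ≤ 3)
  C vs B: [5 vs 1, 2 vs 5, 4 vs 4] → C does not strictly dominate B (column Y: 2 ≤ 5)
No single strategy strictly dominates all others → no strictly dominant strategy.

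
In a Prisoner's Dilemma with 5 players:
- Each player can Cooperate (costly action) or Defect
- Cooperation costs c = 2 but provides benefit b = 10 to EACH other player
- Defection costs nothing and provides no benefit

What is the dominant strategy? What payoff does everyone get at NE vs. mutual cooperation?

Dominant: Defect; NE payoff = 0; Coop payoff = 38

Work:
Defect dominates (saves cost c = 2, benefit to others is external)
NE: All defect → everyone gets 0
If all cooperate: each receives (4)×10 - 2 = 38
Social dilemma: 38 > 0 but NE gives 0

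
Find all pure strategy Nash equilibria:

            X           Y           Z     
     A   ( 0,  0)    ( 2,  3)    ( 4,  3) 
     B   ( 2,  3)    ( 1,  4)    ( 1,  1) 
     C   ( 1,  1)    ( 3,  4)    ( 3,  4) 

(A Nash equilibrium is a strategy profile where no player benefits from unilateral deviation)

Nash equilibrium: (A, Z), (C, Y)

Work:
Best responses:
  P1 vs X: payoffs [0, 2, 1] → best response B (payoff 2)
  P1 vs Y: payoffs [2, 1, 3] → best response C (payoff 3)
  P1 vs Z: payoffs [4, 1, 3] → best response A (payoff 4)
  P2 vs A: payoffs [0, 3, 3] → best response Y/Z (payoff 3)
  P2 vs B: payoffs [3, 4, 1] → best response Y (payoff 4)
  P2 vs C: payoffs [1, 4, 4] → best response Y/Z (payoff 4)
Mutual best responses: (A,Z), (C,Y) → Nash equilibria.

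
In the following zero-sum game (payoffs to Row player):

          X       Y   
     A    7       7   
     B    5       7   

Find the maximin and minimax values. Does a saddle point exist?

Maximin = 7, Minimax = 7, Saddle: True

Work:
Row minimums: [7, 5] → maximin = 7
Column maximums: [7, 7] → minimax = 7
Saddle point exists! Game value = 7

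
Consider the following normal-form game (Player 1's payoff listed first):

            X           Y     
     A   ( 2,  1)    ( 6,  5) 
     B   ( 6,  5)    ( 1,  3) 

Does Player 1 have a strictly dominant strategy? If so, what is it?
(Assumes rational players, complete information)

No strictly dominant strategy exists for Player 1

Work:
A strategy strictly dominates another if it gives a strictly higher payoff against every opponent action. Compare each pair of P1's strategies column-by-column:
  A vs B: [2 vs 6, 6 vs 1] → A does not strictly dominate B (column X: 2 ≤ 6)
  B vs A: [6 vs 2, 1 vs 6] → B does not strictly dominate A (column Y: 1 ≤ 6)
No single strategy strictly dominates all others → no strictly dominant strategy.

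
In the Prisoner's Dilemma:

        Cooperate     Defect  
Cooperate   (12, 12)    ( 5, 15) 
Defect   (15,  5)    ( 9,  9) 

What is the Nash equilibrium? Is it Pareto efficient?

(Defect, Defect) is NE; not Pareto efficient

Work:
Defect dominates Cooperate for both players:
If P2 cooperates: Defect (15) > Cooperate (12)
If P2 defects: Defect (9) > Cooperate (5)
NE: (Defect, Defect) with payoff (9, 9)
But (Cooperate, Cooperate) = (12, 12) Pareto dominates (9, 9)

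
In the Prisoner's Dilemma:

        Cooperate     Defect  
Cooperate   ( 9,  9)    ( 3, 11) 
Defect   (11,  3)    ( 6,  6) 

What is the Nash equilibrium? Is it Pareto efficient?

(Defect, Defect) is NE; not Pareto efficient

Work:
Defect dominates Cooperate for both players:
If P2 cooperates: Defect (11) > Cooperate (9)
If P2 defects: Defect (6) > Cooperate (3)
NE: (Defect, Defect) with payoff (6, 6)
But (Cooperate, Cooperate) = (9, 9) Pareto dominates (6, 6)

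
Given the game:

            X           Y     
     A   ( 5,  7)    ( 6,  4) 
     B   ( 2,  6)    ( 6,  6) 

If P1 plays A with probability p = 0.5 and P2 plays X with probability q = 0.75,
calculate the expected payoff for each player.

E[P1] = 4.125, E[P2] = 6.125

Work:
E[P1] = p·q·π₁(A,X) + p·(1-q)·π₁(A,Y) + (1-p)·q·π₁(B,X) + (1-p)·(1-q)·π₁(B,Y)
= 0.5·0.75·5 + 0.5·0.25·6 + 0.5·0.75·2 + 0.5·0.25·6
= 4.125

E[P2] = 6.125 (similar calculation)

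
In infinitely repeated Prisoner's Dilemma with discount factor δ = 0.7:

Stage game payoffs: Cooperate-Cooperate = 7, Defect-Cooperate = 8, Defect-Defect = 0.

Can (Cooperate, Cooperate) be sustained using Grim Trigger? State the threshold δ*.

δ* = 0.125; since δ = 0.7 ≥ 0.125, cooperation can be sustained

Work:
For Grim Trigger:
Cooperate forever: 7/(1-δ)
Defect then punished: 8 + 0·δ/(1-δ)
Need: 7/(1-δ) ≥ 8 + 0·δ/(1-δ)
Solving: δ ≥ (T-R)/(T-P) = (8-7)/(8-0) = 0.125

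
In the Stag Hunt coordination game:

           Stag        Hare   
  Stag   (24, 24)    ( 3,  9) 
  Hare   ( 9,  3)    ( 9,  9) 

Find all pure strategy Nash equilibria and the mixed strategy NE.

Pure NE: (Stag, Stag) and (Hare, Hare); Mixed NE: p = 0.2857, q = 0.2857

Work:
Check pure NE:
(Stag, Stag): (24, 24) - no unilateral deviation beneficial
(Hare, Hare): (9, 9) - no unilateral deviation beneficial
Mixed NE: P1 plays Stag with p = 0.2857, P2 plays Stag with q = 0.2857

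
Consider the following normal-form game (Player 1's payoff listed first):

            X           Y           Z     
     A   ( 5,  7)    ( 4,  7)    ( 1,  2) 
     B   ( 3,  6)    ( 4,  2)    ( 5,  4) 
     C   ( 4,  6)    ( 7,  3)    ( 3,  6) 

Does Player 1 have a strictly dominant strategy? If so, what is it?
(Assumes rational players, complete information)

No strictly dominant strategy exists for Player 1

Work:
A strategy strictly dominates another if it gives a strictly higher payoff against every opponent action. Compare each pair of P1's strategies column-by-column:
  A vs B: [5 vs 3, 4 vs 4, 1 vs 5] → A does not strictly dominate B (column Y: 4 ≤ 4)
  A vs C: [5 vs 4, 4 vs 7, 1 vs 3] → A does not strictly dominate C (column Y: 4 ≤ 7)
  B vs A: [3 vs 5, 4 vs 4, 5 vs 1] → B does not strictly dominate A (column X: 3 ≤ 5)
  B vs C: [3 vs 4, 4 vs 7, 5 vs 3] → B does not strictly dominate C (column X: 3 ≤ 4)
  C vs A: [4 vs 5, 7 vs 4, 3 vs 1] → C does not strictly dominate A (column X: 4 ≤ 5)
  C vs B: [4 vs 3, 7 vs 4, 3 vs 5] → C does not strictly dominate B (column Z: 3 ≤ 5)
No single strategy strictly dominates all others → no strictly dominant strategy.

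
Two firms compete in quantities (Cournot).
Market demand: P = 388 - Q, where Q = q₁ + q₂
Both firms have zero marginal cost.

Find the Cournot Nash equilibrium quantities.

q₁* = q₂* = 129.33; P* = 129.33

Work:
Profit: π_i = P·q_i = (a - q_i - q_j)·q_i
FOC: ∂π_i/∂q_i = a - 2q_i - q_j = 0
Reaction function: q_i = (388 - q_j)/2
Symmetry: q* = 388/3 = 129.33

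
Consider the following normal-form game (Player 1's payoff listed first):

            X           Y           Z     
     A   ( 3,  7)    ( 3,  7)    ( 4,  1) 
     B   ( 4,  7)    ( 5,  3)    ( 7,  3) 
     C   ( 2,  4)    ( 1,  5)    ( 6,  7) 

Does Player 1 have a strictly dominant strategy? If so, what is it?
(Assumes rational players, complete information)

Yes, Player 1's strictly dominant strategy is B

Work:
A strategy strictly dominates another if it gives a strictly higher payoff against every opponent action. Compare each pair of P1's strategies column-by-column:
  A vs B: [3 vs 4, 3 vs 5, 4 vs 7] → A does not strictly dominate B (column X: 3 ≤ 4)
  A vs C: [3 vs 2, 3 vs 1, 4 vs 6] → A does not strictly dominate C (column Z: 4 ≤ 6)
  B vs A: [4 vs 3, 5 vs 3, 7 vs 4] → B strictly dominates A
  B vs C: [4 vs 2, 5 vs 1, 7 vs 6] → B strictly dominates C
  C vs A: [2 vs 3, 1 vs 3, 6 vs 4] → C does not strictly dominate A (column X: 2 ≤ 3)
  C vs B: [2 vs 4, 1 vs 5, 6 vs 7] → C does not strictly dominate B (column X: 2 ≤ 4)
B strictly dominates every other strategy → strictly dominant.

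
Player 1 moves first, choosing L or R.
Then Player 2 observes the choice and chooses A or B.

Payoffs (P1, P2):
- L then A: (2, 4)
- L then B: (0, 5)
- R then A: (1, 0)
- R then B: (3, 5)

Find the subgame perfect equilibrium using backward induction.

P1 plays R, P2 plays B after L and B after R; Payoff (3, 5)

Work:
Backward induction:
After L: P2 chooses B → P1 gets 0
After R: P2 chooses B → P1 gets 3
P1 chooses R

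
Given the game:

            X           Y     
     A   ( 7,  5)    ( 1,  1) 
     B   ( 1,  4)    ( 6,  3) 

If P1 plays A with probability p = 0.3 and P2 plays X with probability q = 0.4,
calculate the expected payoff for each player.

E[P1] = 3.82, E[P2] = 3.16

Work:
E[P1] = p·q·π₁(A,X) + p·(1-q)·π₁(A,Y) + (1-p)·q·π₁(B,X) + (1-p)·(1-q)·π₁(B,Y)
= 0.3·0.4·7 + 0.3·0.6·1 + 0.7·0.4·1 + 0.7·0.6·6
= 3.82

E[P2] = 3.16 (similar calculation)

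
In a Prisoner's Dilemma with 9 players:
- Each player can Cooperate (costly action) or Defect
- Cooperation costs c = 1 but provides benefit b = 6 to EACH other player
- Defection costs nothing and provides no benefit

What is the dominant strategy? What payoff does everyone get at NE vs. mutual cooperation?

Dominant: Defect; NE payoff = 0; Coop payoff = 47

Work:
Defect dominates (saves cost c = 1, benefit to others is external)
NE: All defect → everyone gets 0
If all cooperate: each receives (8)×6 - 1 = 47
Social dilemma: 47 > 0 but NE gives 0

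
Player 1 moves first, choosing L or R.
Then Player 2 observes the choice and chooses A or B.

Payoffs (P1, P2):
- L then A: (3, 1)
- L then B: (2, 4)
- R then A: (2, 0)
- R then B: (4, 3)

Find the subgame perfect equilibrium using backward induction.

P1 plays R, P2 plays B after L and B after R; Payoff (4, 3)

Work:
Backward induction:
After L: P2 chooses B → P1 gets 2
After R: P2 chooses B → P1 gets 4
P1 chooses R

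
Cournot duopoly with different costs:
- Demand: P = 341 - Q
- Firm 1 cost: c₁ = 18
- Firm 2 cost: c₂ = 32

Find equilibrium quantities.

q₁* = 112.33, q₂* = 98.33

Work:
Reaction: q₁ = (341 - 18 - q₂)/2
Reaction: q₂ = (341 - 32 - q₁)/2
Solve simultaneously:
q₁* = (341 - 2×18 + 32)/3 = 112.33
q₂* = (341 - 2×32 + 18)/3 = 98.33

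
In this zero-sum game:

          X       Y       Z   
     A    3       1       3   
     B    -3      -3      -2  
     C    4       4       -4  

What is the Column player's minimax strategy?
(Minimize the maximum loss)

Column should play Z, value = 3

Work:
Column player minimizes Row's maximum payoff:
Column X: max payoff to Row = 4
Column Y: max payoff to Row = 4
Column Z: max payoff to Row = 3
Minimum is 3, achieved by column Z.
Minimax strategy: Z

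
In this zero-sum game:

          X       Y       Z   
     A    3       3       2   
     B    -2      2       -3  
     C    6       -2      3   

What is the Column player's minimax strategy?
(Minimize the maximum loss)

Column should play Y or Z (all achieve the minimum), value = 3

Work:
Column player minimizes Row's maximum payoff:
Column X: max payoff to Row = 6
Column Y: max payoff to Row = 3
Column Z: max payoff to Row = 3
Minimum is 3, achieved by columns Y, Z (tied).
Each of Y or Z is a minimax strategy.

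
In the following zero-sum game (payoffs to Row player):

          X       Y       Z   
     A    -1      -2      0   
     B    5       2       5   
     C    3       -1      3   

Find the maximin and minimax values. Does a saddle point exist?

Maximin = 2, Minimax = 2, Saddle: True

Work:
Row minimums: [-2, 2, -1] → maximin = 2
Column maximums: [5, 2, 5] → minimax = 2
Saddle point exists! Game value = 2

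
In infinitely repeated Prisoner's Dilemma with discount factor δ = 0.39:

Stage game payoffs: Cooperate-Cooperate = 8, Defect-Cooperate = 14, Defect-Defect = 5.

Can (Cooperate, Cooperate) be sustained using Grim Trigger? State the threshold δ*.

δ* = 0.6667; since δ = 0.39 < 0.6667, cooperation cannot be sustained

Work:
For Grim Trigger:
Cooperate forever: 8/(1-δ)
Defect then punished: 14 + 5·δ/(1-δ)
Need: 8/(1-δ) ≥ 14 + 5·δ/(1-δ)
Solving: δ ≥ (T-R)/(T-P) = (14-8)/(14-5) = 0.6667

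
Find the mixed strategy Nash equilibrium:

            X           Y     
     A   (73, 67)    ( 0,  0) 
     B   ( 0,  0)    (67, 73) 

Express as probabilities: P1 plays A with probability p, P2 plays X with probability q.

p = 0.5214, q = 0.4786

Work:
Find probabilities that make opponent indifferent:
P2 chooses q to make P1 indifferent between A and B
P1 chooses p to make P2 indifferent between X and Y
Mixed NE: P1 plays (A: 0.5214, B: 0.4786), P2 plays (X: 0.4786, Y: 0.5214)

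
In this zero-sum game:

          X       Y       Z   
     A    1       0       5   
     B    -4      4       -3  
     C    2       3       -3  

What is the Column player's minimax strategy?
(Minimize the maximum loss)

Column should play X, value = 2

Work:
Column player minimizes Row's maximum payoff:
Column X: max payoff to Row = 2
Column Y: max payoff to Row = 4
Column Z: max payoff to Row = 5
Minimum is 2, achieved by column X.
Minimax strategy: X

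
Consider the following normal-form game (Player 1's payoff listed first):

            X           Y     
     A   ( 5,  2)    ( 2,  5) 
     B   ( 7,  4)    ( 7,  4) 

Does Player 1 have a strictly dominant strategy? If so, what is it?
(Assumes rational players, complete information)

Yes, Player 1's strictly dominant strategy is B

Work:
A strategy strictly dominates another if it gives a strictly higher payoff against every opponent action. Compare each pair of P1's strategies column-by-column:
  A vs B: [5 vs 7, 2 vs 7] → A does not strictly dominate B (column X: 5 ≤ 7)
  B vs A: [7 vs 5, 7 vs 2] → B strictly dominates A
B strictly dominates every other strategy → strictly dominant.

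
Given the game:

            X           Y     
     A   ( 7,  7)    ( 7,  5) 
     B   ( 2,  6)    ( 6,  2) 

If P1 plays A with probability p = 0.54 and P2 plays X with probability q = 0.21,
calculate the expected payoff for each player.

E[P1] = 6.1536, E[P2] = 4.2332

Work:
E[P1] = p·q·π₁(A,X) + p·(1-q)·π₁(A,Y) + (1-p)·q·π₁(B,X) + (1-p)·(1-q)·π₁(B,Y)
= 0.54·0.21·7 + 0.54·0.79·7 + 0.46·0.21·2 + 0.46·0.79·6
= 6.1536

E[P2] = 4.2332 (similar calculation)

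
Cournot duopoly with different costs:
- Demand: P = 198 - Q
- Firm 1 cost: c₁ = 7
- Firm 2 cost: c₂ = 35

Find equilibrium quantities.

q₁* = 73.0, q₂* = 45.0

Work:
Reaction: q₁ = (198 - 7 - q₂)/2
Reaction: q₂ = (198 - 35 - q₁)/2
Solve simultaneously:
q₁* = (198 - 2×7 + 35)/3 = 73.0
q₂* = (198 - 2×35 + 7)/3 = 45.0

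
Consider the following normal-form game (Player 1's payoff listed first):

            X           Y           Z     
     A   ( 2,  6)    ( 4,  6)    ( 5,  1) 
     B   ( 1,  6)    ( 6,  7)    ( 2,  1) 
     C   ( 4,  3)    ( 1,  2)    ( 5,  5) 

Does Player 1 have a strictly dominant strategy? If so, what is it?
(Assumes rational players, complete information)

No strictly dominant strategy exists for Player 1

Work:
A strategy strictly dominates another if it gives a strictly higher payoff against every opponent action. Compare each pair of P1's strategies column-by-column:
  A vs B: [2 vs 1, 4 vs 6, 5 vs 2] → A does not strictly dominate B (column Y: 4 ≤ 6)
  A vs C: [2 vs 4, 4 vs 1, 5 vs 5] → A does not strictly dominate C (column X: 2 ≤ 4)
  B vs A: [1 vs 2, 6 vs 4, 2 vs 5] → B does not strictly dominate A (column X: 1 ≤ 2)
  B vs C: [1 vs 4, 6 vs 1, 2 vs 5] → B does not strictly dominate C (column X: 1 ≤ 4)
  C vs A: [4 vs 2, 1 vs 4, 5 vs 5] → C does not strictly dominate A (column Y: 1 ≤ 4)
  C vs B: [4 vs 1, 1 vs 6, 5 vs 2] → C does not strictly dominate B (column Y: 1 ≤ 6)
No single strategy strictly dominates all others → no strictly dominant strategy.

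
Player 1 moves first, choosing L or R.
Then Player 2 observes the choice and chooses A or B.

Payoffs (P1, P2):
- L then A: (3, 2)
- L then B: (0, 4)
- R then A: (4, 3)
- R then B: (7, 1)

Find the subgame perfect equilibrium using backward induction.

P1 plays R, P2 plays B after L and A after R; Payoff (4, 3)

Work:
Backward induction:
After L: P2 chooses B → P1 gets 0
After R: P2 chooses A → P1 gets 4
P1 chooses R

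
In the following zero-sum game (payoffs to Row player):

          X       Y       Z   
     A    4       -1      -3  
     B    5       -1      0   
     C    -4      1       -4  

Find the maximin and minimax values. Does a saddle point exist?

Maximin = -1, Minimax = 0, Saddle: False

Work:
Row minimums: [-3, -1, -4] → maximin = -1
Column maximums: [5, 1, 0] → minimax = 0
No saddle point (maximin ≠ minimax). Mixed strategy needed.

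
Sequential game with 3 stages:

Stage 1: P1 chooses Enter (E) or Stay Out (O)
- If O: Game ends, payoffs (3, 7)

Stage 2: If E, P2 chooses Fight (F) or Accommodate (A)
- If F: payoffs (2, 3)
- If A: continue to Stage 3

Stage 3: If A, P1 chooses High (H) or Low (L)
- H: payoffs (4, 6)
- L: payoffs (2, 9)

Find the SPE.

SPE: (E, A, H); Outcome (4, 6)

Work:
Stage 3: P1 chooses H (4 vs 2)
Stage 2: P2: F->3, A->6 (anticipating H). Choose A
Stage 1: P1: O->3, E->4 (anticipating A, H). Choose E
SPE path: E -> A -> H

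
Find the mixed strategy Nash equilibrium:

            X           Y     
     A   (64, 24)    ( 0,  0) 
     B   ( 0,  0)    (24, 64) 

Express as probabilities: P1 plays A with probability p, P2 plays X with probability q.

p = 0.7273, q = 0.2727

Work:
Find probabilities that make opponent indifferent:
P2 chooses q to make P1 indifferent between A and B
P1 chooses p to make P2 indifferent between X and Y
Mixed NE: P1 plays (A: 0.7273, B: 0.2727), P2 plays (X: 0.2727, Y: 0.7273)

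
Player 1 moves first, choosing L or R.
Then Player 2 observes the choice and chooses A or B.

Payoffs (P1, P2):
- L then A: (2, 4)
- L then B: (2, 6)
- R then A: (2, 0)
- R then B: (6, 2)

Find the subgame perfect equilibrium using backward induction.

P1 plays R, P2 plays B after L and B after R; Payoff (6, 2)

Work:
Backward induction:
After L: P2 chooses B → P1 gets 2
After R: P2 chooses B → P1 gets 6
P1 chooses R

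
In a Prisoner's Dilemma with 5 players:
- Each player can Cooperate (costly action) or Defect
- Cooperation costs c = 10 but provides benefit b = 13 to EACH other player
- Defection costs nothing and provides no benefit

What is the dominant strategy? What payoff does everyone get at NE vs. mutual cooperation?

Dominant: Defect; NE payoff = 0; Coop payoff = 42

Work:
Defect dominates (saves cost c = 10, benefit to others is external)
NE: All defect → everyone gets 0
If all cooperate: each receives (4)×13 - 10 = 42
Social dilemma: 42 > 0 but NE gives 0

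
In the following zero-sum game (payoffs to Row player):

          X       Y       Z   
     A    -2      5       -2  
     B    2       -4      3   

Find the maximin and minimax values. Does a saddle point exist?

Maximin = -2, Minimax = 2, Saddle: False

Work:
Row minimums: [-2, -4] → maximin = -2
Column maximums: [2, 5, 3] → minimax = 2
No saddle point (maximin ≠ minimax). Mixed strategy needed.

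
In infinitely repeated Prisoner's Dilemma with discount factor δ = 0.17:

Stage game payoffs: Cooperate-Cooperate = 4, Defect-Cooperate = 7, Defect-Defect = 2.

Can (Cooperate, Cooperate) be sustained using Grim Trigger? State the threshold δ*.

δ* = 0.6; since δ = 0.17 < 0.6, cooperation cannot be sustained

Work:
For Grim Trigger:
Cooperate forever: 4/(1-δ)
Defect then punished: 7 + 2·δ/(1-δ)
Need: 4/(1-δ) ≥ 7 + 2·δ/(1-δ)
Solving: δ ≥ (T-R)/(T-P) = (7-4)/(7-2) = 0.6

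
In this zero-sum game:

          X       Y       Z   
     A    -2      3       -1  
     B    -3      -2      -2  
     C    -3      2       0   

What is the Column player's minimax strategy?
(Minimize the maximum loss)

Column should play X, value = -2

Work:
Column player minimizes Row's maximum payoff:
Column X: max payoff to Row = -2
Column Y: max payoff to Row = 3
Column Z: max payoff to Row = 0
Minimum is -2, achieved by column X.
Minimax strategy: X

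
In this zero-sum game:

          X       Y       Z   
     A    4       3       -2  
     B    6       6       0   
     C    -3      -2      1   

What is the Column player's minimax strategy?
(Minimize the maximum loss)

Column should play Z, value = 1

Work:
Column player minimizes Row's maximum payoff:
Column X: max payoff to Row = 6
Column Y: max payoff to Row = 6
Column Z: max payoff to Row = 1
Minimum is 1, achieved by column Z.
Minimax strategy: Z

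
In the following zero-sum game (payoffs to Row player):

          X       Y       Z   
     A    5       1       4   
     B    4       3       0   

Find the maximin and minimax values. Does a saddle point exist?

Maximin = 1, Minimax = 3, Saddle: False

Work:
Row minimums: [1, 0] → maximin = 1
Column maximums: [5, 3, 4] → minimax = 3
No saddle point (maximin ≠ minimax). Mixed strategy needed.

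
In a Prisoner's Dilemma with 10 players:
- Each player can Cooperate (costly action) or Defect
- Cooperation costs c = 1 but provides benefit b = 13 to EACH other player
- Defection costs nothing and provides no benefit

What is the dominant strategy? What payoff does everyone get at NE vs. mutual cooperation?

Dominant: Defect; NE payoff = 0; Coop payoff = 116

Work:
Defect dominates (saves cost c = 1, benefit to others is external)
NE: All defect → everyone gets 0
If all cooperate: each receives (9)×13 - 1 = 116
Social dilemma: 116 > 0 but NE gives 0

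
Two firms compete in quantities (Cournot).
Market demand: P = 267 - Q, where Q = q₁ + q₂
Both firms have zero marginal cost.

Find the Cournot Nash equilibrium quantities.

q₁* = q₂* = 89.0; P* = 89.0

Work:
Profit: π_i = P·q_i = (a - q_i - q_j)·q_i
FOC: ∂π_i/∂q_i = a - 2q_i - q_j = 0
Reaction function: q_i = (267 - q_j)/2
Symmetry: q* = 267/3 = 89.0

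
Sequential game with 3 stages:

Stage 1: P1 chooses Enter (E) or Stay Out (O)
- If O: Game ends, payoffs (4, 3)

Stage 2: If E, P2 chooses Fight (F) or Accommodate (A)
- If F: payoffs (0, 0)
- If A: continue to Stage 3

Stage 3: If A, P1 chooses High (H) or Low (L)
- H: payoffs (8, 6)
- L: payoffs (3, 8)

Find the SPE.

SPE: (E, A, H); Outcome (8, 6)

Work:
Stage 3: P1 chooses H (8 vs 3)
Stage 2: P2: F->0, A->6 (anticipating H). Choose A
Stage 1: P1: O->4, E->8 (anticipating A, H). Choose E
SPE path: E -> A -> H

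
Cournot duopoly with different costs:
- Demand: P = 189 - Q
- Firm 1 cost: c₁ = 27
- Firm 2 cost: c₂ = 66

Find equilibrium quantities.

q₁* = 67.0, q₂* = 28.0

Work:
Reaction: q₁ = (189 - 27 - q₂)/2
Reaction: q₂ = (189 - 66 - q₁)/2
Solve simultaneously:
q₁* = (189 - 2×27 + 66)/3 = 67.0
q₂* = (189 - 2×66 + 27)/3 = 28.0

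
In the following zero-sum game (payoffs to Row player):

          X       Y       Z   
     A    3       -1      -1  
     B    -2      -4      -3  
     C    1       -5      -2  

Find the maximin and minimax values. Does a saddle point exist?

Maximin = -1, Minimax = -1, Saddle: True

Work:
Row minimums: [-1, -4, -5] → maximin = -1
Column maximums: [3, -1, -1] → minimax = -1
Saddle point exists! Game value = -1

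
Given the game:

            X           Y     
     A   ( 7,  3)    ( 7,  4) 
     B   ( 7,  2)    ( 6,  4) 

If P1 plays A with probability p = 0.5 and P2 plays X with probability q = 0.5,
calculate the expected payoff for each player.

E[P1] = 6.75, E[P2] = 3.25

Work:
E[P1] = p·q·π₁(A,X) + p·(1-q)·π₁(A,Y) + (1-p)·q·π₁(B,X) + (1-p)·(1-q)·π₁(B,Y)
= 0.5·0.5·7 + 0.5·0.5·7 + 0.5·0.5·7 + 0.5·0.5·6
= 6.75

E[P2] = 3.25 (similar calculation)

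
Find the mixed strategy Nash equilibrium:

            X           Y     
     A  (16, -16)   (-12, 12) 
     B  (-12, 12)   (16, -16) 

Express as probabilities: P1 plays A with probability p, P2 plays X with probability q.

p = 0.5, q = 0.5

Work:
Find probabilities that make opponent indifferent:
P2 chooses q to make P1 indifferent between A and B
P1 chooses p to make P2 indifferent between X and Y
Mixed NE: P1 plays (A: 0.5, B: 0.5), P2 plays (X: 0.5, Y: 0.5)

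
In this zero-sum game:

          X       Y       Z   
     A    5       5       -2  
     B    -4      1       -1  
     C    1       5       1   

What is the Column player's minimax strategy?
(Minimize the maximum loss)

Column should play Z, value = 1

Work:
Column player minimizes Row's maximum payoff:
Column X: max payoff to Row = 5
Column Y: max payoff to Row = 5
Column Z: max payoff to Row = 1
Minimum is 1, achieved by column Z.
Minimax strategy: Z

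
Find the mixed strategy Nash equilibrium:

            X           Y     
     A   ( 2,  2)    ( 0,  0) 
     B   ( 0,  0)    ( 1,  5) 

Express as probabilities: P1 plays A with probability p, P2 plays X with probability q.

p = 0.7143, q = 0.3333

Work:
Find probabilities that make opponent indifferent:
P2 chooses q to make P1 indifferent between A and B
P1 chooses p to make P2 indifferent between X and Y
Mixed NE: P1 plays (A: 0.7143, B: 0.2857), P2 plays (X: 0.3333, Y: 0.6667)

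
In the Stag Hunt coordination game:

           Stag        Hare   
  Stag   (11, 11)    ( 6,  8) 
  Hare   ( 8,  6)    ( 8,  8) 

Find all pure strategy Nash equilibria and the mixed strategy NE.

Pure NE: (Stag, Stag) and (Hare, Hare); Mixed NE: p = 0.4, q = 0.4

Work:
Check pure NE:
(Stag, Stag): (11, 11) - no unilateral deviation beneficial
(Hare, Hare): (8, 8) - no unilateral deviation beneficial
Mixed NE: P1 plays Stag with p = 0.4, P2 plays Stag with q = 0.4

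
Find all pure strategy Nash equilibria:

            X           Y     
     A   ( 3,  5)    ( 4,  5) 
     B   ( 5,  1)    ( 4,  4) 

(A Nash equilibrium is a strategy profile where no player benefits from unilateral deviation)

Nash equilibrium: (A, Y), (B, Y)

Work:
Best responses:
  P1 vs X: payoffs [3, 5] → best response B (payoff 5)
  P1 vs Y: payoffs [4, 4] → best response A/B (payoff 4)
  P2 vs A: payoffs [5, 5] → best response X/Y (payoff 5)
  P2 vs B: payoffs [1, 4] → best response Y (payoff 4)
Mutual best responses: (A,Y), (B,Y) → Nash equilibria.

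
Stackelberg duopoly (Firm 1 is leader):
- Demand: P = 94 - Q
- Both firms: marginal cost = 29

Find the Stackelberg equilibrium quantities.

q₁* (leader) = 32.5, q₂* (follower) = 16.25

Work:
Follower's reaction: q₂ = (a - c - q₁)/2
Leader substitutes: π₁ = q₁·(a - q₁ - (a-c-q₁)/2 - c)
FOC: q₁* = (94 - 29)/2 = 32.50
Then: q₂* = (94 - 29 - 32.5)/2 = 16.25
Leader has first-mover advantage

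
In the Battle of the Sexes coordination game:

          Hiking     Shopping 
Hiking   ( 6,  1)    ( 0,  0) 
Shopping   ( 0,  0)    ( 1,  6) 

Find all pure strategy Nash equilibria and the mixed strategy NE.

Pure NE: (Hiking, Hiking) and (Shopping, Shopping); Mixed NE: p = 0.8571, q = 0.1429

Work:
Check pure NE:
(Hiking, Hiking): (6, 1) - no unilateral deviation beneficial
(Shopping, Shopping): (1, 6) - no unilateral deviation beneficial
Mixed NE: P1 plays Hiking with p = 0.8571, P2 plays Hiking with q = 0.1429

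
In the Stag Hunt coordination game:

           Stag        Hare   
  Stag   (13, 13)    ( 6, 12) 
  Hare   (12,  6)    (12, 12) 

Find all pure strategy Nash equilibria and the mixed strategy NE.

Pure NE: (Stag, Stag) and (Hare, Hare); Mixed NE: p = 0.8571, q = 0.8571

Work:
Check pure NE:
(Stag, Stag): (13, 13) - no unilateral deviation beneficial
(Hare, Hare): (12, 12) - no unilateral deviation beneficial
Mixed NE: P1 plays Stag with p = 0.8571, P2 plays Stag with q = 0.8571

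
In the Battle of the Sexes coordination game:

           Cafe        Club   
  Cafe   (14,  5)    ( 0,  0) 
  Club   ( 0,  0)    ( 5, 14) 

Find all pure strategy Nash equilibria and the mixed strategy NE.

Pure NE: (Cafe, Cafe) and (Club, Club); Mixed NE: p = 0.7368, q = 0.2632

Work:
Check pure NE:
(Cafe, Cafe): (14, 5) - no unilateral deviation beneficial
(Club, Club): (5, 14) - no unilateral deviation beneficial
Mixed NE: P1 plays Cafe with p = 0.7368, P2 plays Cafe with q = 0.2632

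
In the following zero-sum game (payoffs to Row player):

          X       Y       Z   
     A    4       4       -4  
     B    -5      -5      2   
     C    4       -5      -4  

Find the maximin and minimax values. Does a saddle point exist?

Maximin = -4, Minimax = 2, Saddle: False

Work:
Row minimums: [-4, -5, -5] → maximin = -4
Column maximums: [4, 4, 2] → minimax = 2
No saddle point (maximin ≠ minimax). Mixed strategy needed.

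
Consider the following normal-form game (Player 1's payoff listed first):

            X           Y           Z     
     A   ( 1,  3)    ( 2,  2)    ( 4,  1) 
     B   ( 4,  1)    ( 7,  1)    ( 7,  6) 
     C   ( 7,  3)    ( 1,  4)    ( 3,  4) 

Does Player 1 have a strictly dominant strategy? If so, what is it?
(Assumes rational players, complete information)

No strictly dominant strategy exists for Player 1

Work:
A strategy strictly dominates another if it gives a strictly higher payoff against every opponent action. Compare each pair of P1's strategies column-by-column:
  A vs B: [1 vs 4, 2 vs 7, 4 vs 7] → A does not strictly dominate B (column X: 1 ≤ 4)
  A vs C: [1 vs 7, 2 vs 1, 4 vs 3] → A does not strictly dominate C (column X: 1 ≤ 7)
  B vs A: [4 vs 1, 7 vs 2, 7 vs 4] → B strictly dominates A
  B vs C: [4 vs 7, 7 vs 1, 7 vs 3] → B does not strictly dominate C (column X: 4 ≤ 7)
  C vs A: [7 vs 1, 1 vs 2, 3 vs 4] → C does not strictly dominate A (column Y: 1 ≤ 2)
  C vs B: [7 vs 4, 1 vs 7, 3 vs 7] → C does not strictly dominate B (column Y: 1 ≤ 7)
No single strategy strictly dominates all others → no strictly dominant strategy.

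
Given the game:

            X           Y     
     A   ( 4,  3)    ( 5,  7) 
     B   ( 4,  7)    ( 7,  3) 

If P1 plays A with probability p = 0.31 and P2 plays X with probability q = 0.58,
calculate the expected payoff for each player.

E[P1] = 4.9996, E[P2] = 5.1216

Work:
E[P1] = p·q·π₁(A,X) + p·(1-q)·π₁(A,Y) + (1-p)·q·π₁(B,X) + (1-p)·(1-q)·π₁(B,Y)
= 0.31·0.58·4 + 0.31·0.42·5 + 0.69·0.58·4 + 0.69·0.42·7
= 4.9996

E[P2] = 5.1216 (similar calculation)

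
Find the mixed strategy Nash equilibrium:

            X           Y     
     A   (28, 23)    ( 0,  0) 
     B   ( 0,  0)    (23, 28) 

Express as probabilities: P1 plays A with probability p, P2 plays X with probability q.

p = 0.549, q = 0.451

Work:
Find probabilities that make opponent indifferent:
P2 chooses q to make P1 indifferent between A and B
P1 chooses p to make P2 indifferent between X and Y
Mixed NE: P1 plays (A: 0.549, B: 0.451), P2 plays (X: 0.451, Y: 0.549)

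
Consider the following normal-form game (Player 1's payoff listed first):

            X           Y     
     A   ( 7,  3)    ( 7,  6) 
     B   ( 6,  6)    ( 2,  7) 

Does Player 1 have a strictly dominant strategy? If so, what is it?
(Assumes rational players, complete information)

Yes, Player 1's strictly dominant strategy is A

Work:
A strategy strictly dominates another if it gives a strictly higher payoff against every opponent action. Compare each pair of P1's strategies column-by-column:
  A vs B: [7 vs 6, 7 vs 2] → A strictly dominates B
  B vs A: [6 vs 7, 2 vs 7] → B does not strictly dominate A (column X: 6 ≤ 7)
A strictly dominates every other strategy → strictly dominant.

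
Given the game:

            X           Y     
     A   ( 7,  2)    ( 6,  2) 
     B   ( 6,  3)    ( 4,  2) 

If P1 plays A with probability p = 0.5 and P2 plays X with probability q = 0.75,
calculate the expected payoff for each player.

E[P1] = 6.125, E[P2] = 2.375

Work:
E[P1] = p·q·π₁(A,X) + p·(1-q)·π₁(A,Y) + (1-p)·q·π₁(B,X) + (1-p)·(1-q)·π₁(B,Y)
= 0.5·0.75·7 + 0.5·0.25·6 + 0.5·0.75·6 + 0.5·0.25·4
= 6.125

E[P2] = 2.375 (similar calculation)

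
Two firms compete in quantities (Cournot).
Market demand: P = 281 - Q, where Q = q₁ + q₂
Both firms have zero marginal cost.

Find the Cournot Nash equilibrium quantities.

q₁* = q₂* = 93.67; P* = 93.67

Work:
Profit: π_i = P·q_i = (a - q_i - q_j)·q_i
FOC: ∂π_i/∂q_i = a - 2q_i - q_j = 0
Reaction function: q_i = (281 - q_j)/2
Symmetry: q* = 281/3 = 93.67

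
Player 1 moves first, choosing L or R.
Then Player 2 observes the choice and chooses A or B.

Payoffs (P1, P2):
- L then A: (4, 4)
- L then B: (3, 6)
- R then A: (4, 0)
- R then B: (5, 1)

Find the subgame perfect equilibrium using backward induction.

P1 plays R, P2 plays B after L and B after R; Payoff (5, 1)

Work:
Backward induction:
After L: P2 chooses B → P1 gets 3
After R: P2 chooses B → P1 gets 5
P1 chooses R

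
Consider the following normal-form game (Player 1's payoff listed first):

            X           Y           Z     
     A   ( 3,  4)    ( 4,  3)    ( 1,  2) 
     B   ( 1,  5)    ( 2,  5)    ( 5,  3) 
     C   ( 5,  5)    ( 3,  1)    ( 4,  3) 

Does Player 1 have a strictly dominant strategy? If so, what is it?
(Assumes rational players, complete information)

No strictly dominant strategy exists for Player 1

Work:
A strategy strictly dominates another if it gives a strictly higher payoff against every opponent action. Compare each pair of P1's strategies column-by-column:
  A vs B: [3 vs 1, 4 vs 2, 1 vs 5] → A does not strictly dominate B (column Z: 1 ≤ 5)
  A vs C: [3 vs 5, 4 vs 3, 1 vs 4] → A does not strictly dominate C (column X: 3 ≤ 5)
  B vs A: [1 vs 3, 2 vs 4, 5 vs 1] → B does not strictly dominate A (column X: 1 ≤ 3)
  B vs C: [1 vs 5, 2 vs 3, 5 vs 4] → B does not strictly dominate C (column X: 1 ≤ 5)
  C vs A: [5 vs 3, 3 vs 4, 4 vs 1] → C does not strictly dominate A (column Y: 3 ≤ 4)
  C vs B: [5 vs 1, 3 vs 2, 4 vs 5] → C does not strictly dominate B (column Z: 4 ≤ 5)
No single strategy strictly dominates all others → no strictly dominant strategy.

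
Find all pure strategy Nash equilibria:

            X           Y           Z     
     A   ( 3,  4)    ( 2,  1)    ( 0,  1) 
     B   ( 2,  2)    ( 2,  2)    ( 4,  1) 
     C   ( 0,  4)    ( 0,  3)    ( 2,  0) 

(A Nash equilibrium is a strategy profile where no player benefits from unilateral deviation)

Nash equilibrium: (A, X), (B, Y)

Work:
Best responses:
  P1 vs X: payoffs [3, 2, 0] → best response A (payoff 3)
  P1 vs Y: payoffs [2, 2, 0] → best response A/B (payoff 2)
  P1 vs Z: payoffs [0, 4, 2] → best response B (payoff 4)
  P2 vs A: payoffs [4, 1, 1] → best response X (payoff 4)
  P2 vs B: payoffs [2, 2, 1] → best response X/Y (payoff 2)
  P2 vs C: payoffs [4, 3, 0] → best response X (payoff 4)
Mutual best responses: (A,X), (B,Y) → Nash equilibria.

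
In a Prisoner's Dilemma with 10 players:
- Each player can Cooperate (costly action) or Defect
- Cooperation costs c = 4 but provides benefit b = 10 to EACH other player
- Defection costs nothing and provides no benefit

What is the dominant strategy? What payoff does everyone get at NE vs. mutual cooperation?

Dominant: Defect; NE payoff = 0; Coop payoff = 86

Work:
Defect dominates (saves cost c = 4, benefit to others is external)
NE: All defect → everyone gets 0
If all cooperate: each receives (9)×10 - 4 = 86
Social dilemma: 86 > 0 but NE gives 0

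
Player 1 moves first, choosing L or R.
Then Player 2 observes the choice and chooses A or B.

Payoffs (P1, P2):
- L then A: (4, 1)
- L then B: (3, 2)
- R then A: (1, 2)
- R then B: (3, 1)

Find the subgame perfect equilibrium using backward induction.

P1 plays L, P2 plays B after L and A after R; Payoff (3, 2)

Work:
Backward induction:
After L: P2 chooses B → P1 gets 3
After R: P2 chooses A → P1 gets 1
P1 chooses L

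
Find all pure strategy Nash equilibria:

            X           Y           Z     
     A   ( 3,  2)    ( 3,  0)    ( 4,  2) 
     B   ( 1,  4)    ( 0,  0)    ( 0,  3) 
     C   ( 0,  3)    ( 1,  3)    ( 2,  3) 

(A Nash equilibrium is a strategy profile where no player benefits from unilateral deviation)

Nash equilibrium: (A, X), (A, Z)

Work:
Best responses:
  P1 vs X: payoffs [3, 1, 0] → best response A (payoff 3)
  P1 vs Y: payoffs [3, 0, 1] → best response A (payoff 3)
  P1 vs Z: payoffs [4, 0, 2] → best response A (payoff 4)
  P2 vs A: payoffs [2, 0, 2] → best response X/Z (payoff 2)
  P2 vs B: payoffs [4, 0, 3] → best response X (payoff 4)
  P2 vs C: payoffs [3, 3, 3] → best response X/Y/Z (payoff 3)
Mutual best responses: (A,X), (A,Z) → Nash equilibria.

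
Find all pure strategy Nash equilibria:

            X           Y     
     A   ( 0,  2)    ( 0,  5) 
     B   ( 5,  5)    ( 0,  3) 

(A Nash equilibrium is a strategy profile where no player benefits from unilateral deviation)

Nash equilibrium: (A, Y), (B, X)

Work:
Best responses:
  P1 vs X: payoffs [0, 5] → best response B (payoff 5)
  P1 vs Y: payoffs [0, 0] → best response A/B (payoff 0)
  P2 vs A: payoffs [2, 5] → best response Y (payoff 5)
  P2 vs B: payoffs [5, 3] → best response X (payoff 5)
Mutual best responses: (A,Y), (B,X) → Nash equilibria.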